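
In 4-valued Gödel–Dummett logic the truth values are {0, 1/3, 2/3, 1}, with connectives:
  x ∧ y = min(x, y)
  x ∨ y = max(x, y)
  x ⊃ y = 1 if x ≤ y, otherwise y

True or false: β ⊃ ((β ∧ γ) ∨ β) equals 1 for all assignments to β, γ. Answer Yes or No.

Yes

β = 0, γ = 0 ↦ 1
β = 0, γ = 1/3 ↦ 1
β = 0, γ = 2/3 ↦ 1
β = 0, γ = 1 ↦ 1
β = 1/3, γ = 0 ↦ 1
β = 1/3, γ = 1/3 ↦ 1
β = 1/3, γ = 2/3 ↦ 1
β = 1/3, γ = 1 ↦ 1
β = 2/3, γ = 0 ↦ 1
β = 2/3, γ = 1/3 ↦ 1
β = 2/3, γ = 2/3 ↦ 1
β = 2/3, γ = 1 ↦ 1
β = 1, γ = 0 ↦ 1
β = 1, γ = 1/3 ↦ 1
β = 1, γ = 2/3 ↦ 1
β = 1, γ = 1 ↦ 1
Every assignment gives a value ≥ 1.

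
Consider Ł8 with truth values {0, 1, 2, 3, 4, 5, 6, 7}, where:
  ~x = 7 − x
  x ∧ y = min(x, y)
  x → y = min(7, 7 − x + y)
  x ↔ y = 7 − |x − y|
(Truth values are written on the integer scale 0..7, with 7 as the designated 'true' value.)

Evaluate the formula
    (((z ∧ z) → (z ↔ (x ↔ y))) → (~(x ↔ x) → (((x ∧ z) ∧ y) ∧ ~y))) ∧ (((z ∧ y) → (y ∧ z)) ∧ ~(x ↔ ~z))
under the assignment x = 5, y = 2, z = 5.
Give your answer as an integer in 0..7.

z ∧ z = 5 ∧ 5 = 5
x ↔ y = 5 ↔ 2 = 4
z ↔ (x ↔ y) = 5 ↔ 4 = 6
(z ∧ z) → (z ↔ (x ↔ y)) = 5 → 6 = 7
x ↔ x = 5 ↔ 5 = 7
~(x ↔ x) = ~7 = 0
x ∧ z = 5 ∧ 5 = 5
(x ∧ z) ∧ y = 5 ∧ 2 = 2
~y = ~2 = 5
((x ∧ z) ∧ y) ∧ ~y = 2 ∧ 5 = 2
~(x ↔ x) → (((x ∧ z) ∧ y) ∧ ~y) = 0 → 2 = 7
((z ∧ z) → (z ↔ (x ↔ y))) → (~(x ↔ x) → (((x ∧ z) ∧ y) ∧ ~y)) = 7 → 7 = 7
z ∧ y = 5 ∧ 2 = 2
y ∧ z = 2 ∧ 5 = 2
(z ∧ y) → (y ∧ z) = 2 → 2 = 7
~z = ~5 = 2
x ↔ ~z = 5 ↔ 2 = 4
~(x ↔ ~z) = ~4 = 3
((z ∧ y) → (y ∧ z)) ∧ ~(x ↔ ~z) = 7 ∧ 3 = 3
(((z ∧ z) → (z ↔ (x ↔ y))) → (~(x ↔ x) → (((x ∧ z) ∧ y) ∧ ~y))) ∧ (((z ∧ y) → (y ∧ z)) ∧ ~(x ↔ ~z)) = 7 ∧ 3 = 3

3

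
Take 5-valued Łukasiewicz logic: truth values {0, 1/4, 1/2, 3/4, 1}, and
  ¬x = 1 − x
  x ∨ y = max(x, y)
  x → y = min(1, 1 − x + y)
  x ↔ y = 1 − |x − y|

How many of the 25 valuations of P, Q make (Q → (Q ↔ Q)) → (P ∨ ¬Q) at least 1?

9

value 1: 9 assignments (counts)
value 3/4: 7 assignments
value 1/2: 5 assignments
value 1/4: 3 assignments
value 0: 1 assignment
So 9 of the 25 assignments meet the threshold.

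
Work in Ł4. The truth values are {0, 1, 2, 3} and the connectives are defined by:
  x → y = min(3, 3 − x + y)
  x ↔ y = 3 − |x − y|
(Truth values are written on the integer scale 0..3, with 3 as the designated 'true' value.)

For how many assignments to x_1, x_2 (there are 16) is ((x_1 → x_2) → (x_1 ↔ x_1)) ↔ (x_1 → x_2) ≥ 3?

10

x_1 = 0, x_2 = 0 ↦ 3  ≥
x_1 = 0, x_2 = 1 ↦ 3  ≥
x_1 = 0, x_2 = 2 ↦ 3  ≥
x_1 = 0, x_2 = 3 ↦ 3  ≥
x_1 = 1, x_2 = 0 ↦ 2  <
x_1 = 1, x_2 = 1 ↦ 3  ≥
x_1 = 1, x_2 = 2 ↦ 3  ≥
x_1 = 1, x_2 = 3 ↦ 3  ≥
x_1 = 2, x_2 = 0 ↦ 1  <
x_1 = 2, x_2 = 1 ↦ 2  <
x_1 = 2, x_2 = 2 ↦ 3  ≥
x_1 = 2, x_2 = 3 ↦ 3  ≥
x_1 = 3, x_2 = 0 ↦ 0  <
x_1 = 3, x_2 = 1 ↦ 1  <
x_1 = 3, x_2 = 2 ↦ 2  <
x_1 = 3, x_2 = 3 ↦ 3  ≥
So 10 of the 16 assignments meet the threshold.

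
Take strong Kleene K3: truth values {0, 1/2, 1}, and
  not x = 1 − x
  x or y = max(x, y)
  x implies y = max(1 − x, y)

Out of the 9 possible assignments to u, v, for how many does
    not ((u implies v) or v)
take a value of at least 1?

1

u = 0, v = 0 ↦ 0  <
u = 0, v = 1/2 ↦ 0  <
u = 0, v = 1 ↦ 0  <
u = 1/2, v = 0 ↦ 1/2  <
u = 1/2, v = 1/2 ↦ 1/2  <
u = 1/2, v = 1 ↦ 0  <
u = 1, v = 0 ↦ 1  ≥
u = 1, v = 1/2 ↦ 1/2  <
u = 1, v = 1 ↦ 0  <
So 1 of the 9 assignments meets the threshold.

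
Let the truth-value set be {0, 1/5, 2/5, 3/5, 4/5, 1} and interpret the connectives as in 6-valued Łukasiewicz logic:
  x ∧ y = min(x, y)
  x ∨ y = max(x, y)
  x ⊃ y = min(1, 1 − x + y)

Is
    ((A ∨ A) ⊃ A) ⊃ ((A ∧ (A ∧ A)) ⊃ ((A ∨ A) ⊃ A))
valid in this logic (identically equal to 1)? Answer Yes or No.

A = 0 ↦ 1
A = 1/5 ↦ 1
A = 2/5 ↦ 1
A = 3/5 ↦ 1
A = 4/5 ↦ 1
A = 1 ↦ 1
Every assignment gives a value ≥ 1.

Yes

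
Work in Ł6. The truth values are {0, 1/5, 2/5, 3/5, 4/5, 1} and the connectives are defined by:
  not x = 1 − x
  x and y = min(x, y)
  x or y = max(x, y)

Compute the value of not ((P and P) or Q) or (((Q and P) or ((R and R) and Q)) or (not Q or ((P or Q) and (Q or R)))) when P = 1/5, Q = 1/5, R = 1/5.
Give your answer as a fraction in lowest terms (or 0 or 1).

P and P = 1/5 and 1/5 = 1/5
(P and P) or Q = 1/5 or 1/5 = 1/5
not ((P and P) or Q) = not 1/5 = 4/5
Q and P = 1/5 and 1/5 = 1/5
R and R = 1/5 and 1/5 = 1/5
(R and R) and Q = 1/5 and 1/5 = 1/5
(Q and P) or ((R and R) and Q) = 1/5 or 1/5 = 1/5
not Q = not 1/5 = 4/5
P or Q = 1/5 or 1/5 = 1/5
Q or R = 1/5 or 1/5 = 1/5
(P or Q) and (Q or R) = 1/5 and 1/5 = 1/5
not Q or ((P or Q) and (Q or R)) = 4/5 or 1/5 = 4/5
((Q and P) or ((R and R) and Q)) or (not Q or ((P or Q) and (Q or R))) = 1/5 or 4/5 = 4/5
not ((P and P) or Q) or (((Q and P) or ((R and R) and Q)) or (not Q or ((P or Q) and (Q or R)))) = 4/5 or 4/5 = 4/5

4/5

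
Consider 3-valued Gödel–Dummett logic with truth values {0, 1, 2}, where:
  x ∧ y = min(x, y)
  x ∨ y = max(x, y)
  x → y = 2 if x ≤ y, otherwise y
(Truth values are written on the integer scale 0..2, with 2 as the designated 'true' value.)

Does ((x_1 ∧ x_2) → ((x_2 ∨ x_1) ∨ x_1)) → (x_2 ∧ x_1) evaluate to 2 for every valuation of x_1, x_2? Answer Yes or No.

No

Counterexample: take x_1 = 0, x_2 = 0.
x_1 ∧ x_2 = 0 ∧ 0 = 0
x_2 ∨ x_1 = 0 ∨ 0 = 0
(x_2 ∨ x_1) ∨ x_1 = 0 ∨ 0 = 0
(x_1 ∧ x_2) → ((x_2 ∨ x_1) ∨ x_1) = 0 → 0 = 2
x_2 ∧ x_1 = 0 ∧ 0 = 0
((x_1 ∧ x_2) → ((x_2 ∨ x_1) ∨ x_1)) → (x_2 ∧ x_1) = 2 → 0 = 0
This gives 0 ≠ 2.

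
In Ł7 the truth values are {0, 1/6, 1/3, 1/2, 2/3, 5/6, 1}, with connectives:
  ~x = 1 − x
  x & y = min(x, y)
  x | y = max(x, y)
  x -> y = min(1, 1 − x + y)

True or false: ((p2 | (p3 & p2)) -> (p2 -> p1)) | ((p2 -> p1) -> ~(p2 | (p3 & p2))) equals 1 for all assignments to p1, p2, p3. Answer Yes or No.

Counterexample: take p1 = 1/6, p2 = 2/3, p3 = 0.
p3 & p2 = 0 & 2/3 = 0
p2 | (p3 & p2) = 2/3 | 0 = 2/3
p2 -> p1 = 2/3 -> 1/6 = 1/2
(p2 | (p3 & p2)) -> (p2 -> p1) = 2/3 -> 1/2 = 5/6
p2 -> p1 = 2/3 -> 1/6 = 1/2
p3 & p2 = 0 & 2/3 = 0
p2 | (p3 & p2) = 2/3 | 0 = 2/3
~(p2 | (p3 & p2)) = ~2/3 = 1/3
(p2 -> p1) -> ~(p2 | (p3 & p2)) = 1/2 -> 1/3 = 5/6
((p2 | (p3 & p2)) -> (p2 -> p1)) | ((p2 -> p1) -> ~(p2 | (p3 & p2))) = 5/6 | 5/6 = 5/6
This gives 5/6 ≠ 1.

No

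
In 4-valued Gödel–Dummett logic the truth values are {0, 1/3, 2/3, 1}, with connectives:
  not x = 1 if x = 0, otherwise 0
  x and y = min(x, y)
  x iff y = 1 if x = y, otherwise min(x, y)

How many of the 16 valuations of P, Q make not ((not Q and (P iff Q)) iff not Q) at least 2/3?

P = 0, Q = 0 ↦ 0  <
P = 0, Q = 1/3 ↦ 0  <
P = 0, Q = 2/3 ↦ 0  <
P = 0, Q = 1 ↦ 0  <
P = 1/3, Q = 0 ↦ 1  ≥
P = 1/3, Q = 1/3 ↦ 0  <
P = 1/3, Q = 2/3 ↦ 0  <
P = 1/3, Q = 1 ↦ 0  <
P = 2/3, Q = 0 ↦ 1  ≥
P = 2/3, Q = 1/3 ↦ 0  <
P = 2/3, Q = 2/3 ↦ 0  <
P = 2/3, Q = 1 ↦ 0  <
P = 1, Q = 0 ↦ 1  ≥
P = 1, Q = 1/3 ↦ 0  <
P = 1, Q = 2/3 ↦ 0  <
P = 1, Q = 1 ↦ 0  <
So 3 of the 16 assignments meet the threshold.

3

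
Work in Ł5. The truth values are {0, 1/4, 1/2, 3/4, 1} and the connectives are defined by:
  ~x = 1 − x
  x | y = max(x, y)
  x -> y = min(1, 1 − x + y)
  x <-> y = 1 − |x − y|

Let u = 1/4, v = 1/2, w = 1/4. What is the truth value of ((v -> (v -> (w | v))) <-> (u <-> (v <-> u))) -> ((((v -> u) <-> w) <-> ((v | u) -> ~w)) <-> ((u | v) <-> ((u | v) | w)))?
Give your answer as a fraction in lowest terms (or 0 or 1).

1

w | v = 1/4 | 1/2 = 1/2
v -> (w | v) = 1/2 -> 1/2 = 1
v -> (v -> (w | v)) = 1/2 -> 1 = 1
v <-> u = 1/2 <-> 1/4 = 3/4
u <-> (v <-> u) = 1/4 <-> 3/4 = 1/2
(v -> (v -> (w | v))) <-> (u <-> (v <-> u)) = 1 <-> 1/2 = 1/2
v -> u = 1/2 -> 1/4 = 3/4
(v -> u) <-> w = 3/4 <-> 1/4 = 1/2
v | u = 1/2 | 1/4 = 1/2
~w = ~1/4 = 3/4
(v | u) -> ~w = 1/2 -> 3/4 = 1
((v -> u) <-> w) <-> ((v | u) -> ~w) = 1/2 <-> 1 = 1/2
u | v = 1/4 | 1/2 = 1/2
u | v = 1/4 | 1/2 = 1/2
(u | v) | w = 1/2 | 1/4 = 1/2
(u | v) <-> ((u | v) | w) = 1/2 <-> 1/2 = 1
(((v -> u) <-> w) <-> ((v | u) -> ~w)) <-> ((u | v) <-> ((u | v) | w)) = 1/2 <-> 1 = 1/2
((v -> (v -> (w | v))) <-> (u <-> (v <-> u))) -> ((((v -> u) <-> w) <-> ((v | u) -> ~w)) <-> ((u | v) <-> ((u | v) | w))) = 1/2 -> 1/2 = 1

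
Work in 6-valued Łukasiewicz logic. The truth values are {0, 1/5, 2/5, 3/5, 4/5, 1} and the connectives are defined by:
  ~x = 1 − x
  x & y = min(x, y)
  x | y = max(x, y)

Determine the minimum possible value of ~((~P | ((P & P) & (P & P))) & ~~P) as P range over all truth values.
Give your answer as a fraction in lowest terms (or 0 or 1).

Take P = 1:
~P = ~1 = 0
P & P = 1 & 1 = 1
P & P = 1 & 1 = 1
(P & P) & (P & P) = 1 & 1 = 1
~P | ((P & P) & (P & P)) = 0 | 1 = 1
~P = ~1 = 0
~~P = ~0 = 1
(~P | ((P & P) & (P & P))) & ~~P = 1 & 1 = 1
~((~P | ((P & P) & (P & P))) & ~~P) = ~1 = 0
No assignment yields a value below 0, so this is the minimum.

0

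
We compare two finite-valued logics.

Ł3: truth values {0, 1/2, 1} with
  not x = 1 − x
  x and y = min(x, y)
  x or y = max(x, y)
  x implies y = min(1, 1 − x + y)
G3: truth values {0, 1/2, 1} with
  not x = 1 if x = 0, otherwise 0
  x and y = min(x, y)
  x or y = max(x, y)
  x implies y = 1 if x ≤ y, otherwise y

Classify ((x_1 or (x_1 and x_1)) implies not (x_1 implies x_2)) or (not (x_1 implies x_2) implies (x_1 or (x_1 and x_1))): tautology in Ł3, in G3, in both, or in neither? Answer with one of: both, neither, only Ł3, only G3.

In Ł3: every assignment gives 1 — tautology.
In G3: every assignment gives 1 — tautology.

both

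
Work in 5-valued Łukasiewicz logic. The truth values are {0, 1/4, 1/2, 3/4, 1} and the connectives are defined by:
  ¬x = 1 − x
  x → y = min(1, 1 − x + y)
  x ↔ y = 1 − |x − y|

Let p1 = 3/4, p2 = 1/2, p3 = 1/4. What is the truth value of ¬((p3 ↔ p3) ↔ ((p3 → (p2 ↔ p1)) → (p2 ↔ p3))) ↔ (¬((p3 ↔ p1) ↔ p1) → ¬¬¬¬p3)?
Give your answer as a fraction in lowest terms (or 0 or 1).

1/4

p3 ↔ p3 = 1/4 ↔ 1/4 = 1
p2 ↔ p1 = 1/2 ↔ 3/4 = 3/4
p3 → (p2 ↔ p1) = 1/4 → 3/4 = 1
p2 ↔ p3 = 1/2 ↔ 1/4 = 3/4
(p3 → (p2 ↔ p1)) → (p2 ↔ p3) = 1 → 3/4 = 3/4
(p3 ↔ p3) ↔ ((p3 → (p2 ↔ p1)) → (p2 ↔ p3)) = 1 ↔ 3/4 = 3/4
¬((p3 ↔ p3) ↔ ((p3 → (p2 ↔ p1)) → (p2 ↔ p3))) = ¬3/4 = 1/4
p3 ↔ p1 = 1/4 ↔ 3/4 = 1/2
(p3 ↔ p1) ↔ p1 = 1/2 ↔ 3/4 = 3/4
¬((p3 ↔ p1) ↔ p1) = ¬3/4 = 1/4
¬p3 = ¬1/4 = 3/4
¬¬p3 = ¬3/4 = 1/4
¬¬¬p3 = ¬1/4 = 3/4
¬¬¬¬p3 = ¬3/4 = 1/4
¬((p3 ↔ p1) ↔ p1) → ¬¬¬¬p3 = 1/4 → 1/4 = 1
¬((p3 ↔ p3) ↔ ((p3 → (p2 ↔ p1)) → (p2 ↔ p3))) ↔ (¬((p3 ↔ p1) ↔ p1) → ¬¬¬¬p3) = 1/4 ↔ 1 = 1/4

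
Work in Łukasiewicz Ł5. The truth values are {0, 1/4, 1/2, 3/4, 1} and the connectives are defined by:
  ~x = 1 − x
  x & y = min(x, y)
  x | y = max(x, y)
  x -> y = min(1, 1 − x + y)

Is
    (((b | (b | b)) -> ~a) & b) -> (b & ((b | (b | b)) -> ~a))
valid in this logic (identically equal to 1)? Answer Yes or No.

Yes

At a = 3/4, b = 1, for instance:
b | b = 1 | 1 = 1
b | (b | b) = 1 | 1 = 1
~a = ~3/4 = 1/4
(b | (b | b)) -> ~a = 1 -> 1/4 = 1/4
((b | (b | b)) -> ~a) & b = 1/4 & 1 = 1/4
b & ((b | (b | b)) -> ~a) = 1 & 1/4 = 1/4
(((b | (b | b)) -> ~a) & b) -> (b & ((b | (b | b)) -> ~a)) = 1/4 -> 1/4 = 1
and checking the remaining 24 assignments likewise gives ≥ 1 in every case.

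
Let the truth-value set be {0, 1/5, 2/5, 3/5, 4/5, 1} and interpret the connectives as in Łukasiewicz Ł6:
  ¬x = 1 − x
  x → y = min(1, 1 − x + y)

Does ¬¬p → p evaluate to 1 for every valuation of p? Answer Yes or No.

Yes

p = 0 ↦ 1
p = 1/5 ↦ 1
p = 2/5 ↦ 1
p = 3/5 ↦ 1
p = 4/5 ↦ 1
p = 1 ↦ 1
Every assignment gives a value ≥ 1.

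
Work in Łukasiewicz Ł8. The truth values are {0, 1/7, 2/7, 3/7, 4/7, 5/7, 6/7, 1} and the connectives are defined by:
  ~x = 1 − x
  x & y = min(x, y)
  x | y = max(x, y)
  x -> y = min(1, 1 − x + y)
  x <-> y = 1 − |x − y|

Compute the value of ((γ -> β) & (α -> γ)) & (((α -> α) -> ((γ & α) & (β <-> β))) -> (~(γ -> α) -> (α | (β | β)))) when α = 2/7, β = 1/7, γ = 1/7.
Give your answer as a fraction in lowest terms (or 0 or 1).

γ -> β = 1/7 -> 1/7 = 1
α -> γ = 2/7 -> 1/7 = 6/7
(γ -> β) & (α -> γ) = 1 & 6/7 = 6/7
α -> α = 2/7 -> 2/7 = 1
γ & α = 1/7 & 2/7 = 1/7
β <-> β = 1/7 <-> 1/7 = 1
(γ & α) & (β <-> β) = 1/7 & 1 = 1/7
(α -> α) -> ((γ & α) & (β <-> β)) = 1 -> 1/7 = 1/7
γ -> α = 1/7 -> 2/7 = 1
~(γ -> α) = ~1 = 0
β | β = 1/7 | 1/7 = 1/7
α | (β | β) = 2/7 | 1/7 = 2/7
~(γ -> α) -> (α | (β | β)) = 0 -> 2/7 = 1
((α -> α) -> ((γ & α) & (β <-> β))) -> (~(γ -> α) -> (α | (β | β))) = 1/7 -> 1 = 1
((γ -> β) & (α -> γ)) & (((α -> α) -> ((γ & α) & (β <-> β))) -> (~(γ -> α) -> (α | (β | β)))) = 6/7 & 1 = 6/7

6/7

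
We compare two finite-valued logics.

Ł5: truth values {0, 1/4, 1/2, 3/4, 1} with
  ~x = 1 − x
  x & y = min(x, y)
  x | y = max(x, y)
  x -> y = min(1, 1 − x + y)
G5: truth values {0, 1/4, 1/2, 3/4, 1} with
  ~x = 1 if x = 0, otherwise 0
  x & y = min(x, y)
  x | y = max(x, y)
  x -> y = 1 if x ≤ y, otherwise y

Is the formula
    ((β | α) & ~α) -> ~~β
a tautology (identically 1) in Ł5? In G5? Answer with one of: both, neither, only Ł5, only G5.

In Ł5: at α = 1/4, β = 0 the value is 3/4 — not a tautology.
In G5: every assignment gives 1 — tautology.

only G5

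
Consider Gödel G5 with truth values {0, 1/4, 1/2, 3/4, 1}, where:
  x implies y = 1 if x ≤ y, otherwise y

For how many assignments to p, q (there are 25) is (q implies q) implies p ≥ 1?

5

value 1: 5 assignments (counts)
value 3/4: 5 assignments
value 1/2: 5 assignments
value 1/4: 5 assignments
value 0: 5 assignments
So 5 of the 25 assignments meet the threshold.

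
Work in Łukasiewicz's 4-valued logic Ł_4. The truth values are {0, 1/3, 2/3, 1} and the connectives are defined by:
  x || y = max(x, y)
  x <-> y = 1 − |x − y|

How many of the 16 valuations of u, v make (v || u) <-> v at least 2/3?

13

u = 0, v = 0 ↦ 1  ≥
u = 0, v = 1/3 ↦ 1  ≥
u = 0, v = 2/3 ↦ 1  ≥
u = 0, v = 1 ↦ 1  ≥
u = 1/3, v = 0 ↦ 2/3  ≥
u = 1/3, v = 1/3 ↦ 1  ≥
u = 1/3, v = 2/3 ↦ 1  ≥
u = 1/3, v = 1 ↦ 1  ≥
u = 2/3, v = 0 ↦ 1/3  <
u = 2/3, v = 1/3 ↦ 2/3  ≥
u = 2/3, v = 2/3 ↦ 1  ≥
u = 2/3, v = 1 ↦ 1  ≥
u = 1, v = 0 ↦ 0  <
u = 1, v = 1/3 ↦ 1/3  <
u = 1, v = 2/3 ↦ 2/3  ≥
u = 1, v = 1 ↦ 1  ≥
So 13 of the 16 assignments meet the threshold.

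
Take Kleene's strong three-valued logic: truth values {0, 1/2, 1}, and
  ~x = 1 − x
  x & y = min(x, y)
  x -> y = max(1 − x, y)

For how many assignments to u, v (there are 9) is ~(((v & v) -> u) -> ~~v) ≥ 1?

u = 0, v = 0 ↦ 1  ≥
u = 0, v = 1/2 ↦ 1/2  <
u = 0, v = 1 ↦ 0  <
u = 1/2, v = 0 ↦ 1  ≥
u = 1/2, v = 1/2 ↦ 1/2  <
u = 1/2, v = 1 ↦ 0  <
u = 1, v = 0 ↦ 1  ≥
u = 1, v = 1/2 ↦ 1/2  <
u = 1, v = 1 ↦ 0  <
So 3 of the 9 assignments meet the threshold.

3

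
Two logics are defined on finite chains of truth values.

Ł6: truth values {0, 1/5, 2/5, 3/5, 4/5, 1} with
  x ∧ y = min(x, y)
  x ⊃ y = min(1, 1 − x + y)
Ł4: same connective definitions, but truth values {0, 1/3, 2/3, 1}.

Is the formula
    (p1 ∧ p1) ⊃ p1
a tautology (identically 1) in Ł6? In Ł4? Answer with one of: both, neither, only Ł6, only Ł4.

both

In Ł6: every assignment gives 1 — tautology.
In Ł4: every assignment gives 1 — tautology.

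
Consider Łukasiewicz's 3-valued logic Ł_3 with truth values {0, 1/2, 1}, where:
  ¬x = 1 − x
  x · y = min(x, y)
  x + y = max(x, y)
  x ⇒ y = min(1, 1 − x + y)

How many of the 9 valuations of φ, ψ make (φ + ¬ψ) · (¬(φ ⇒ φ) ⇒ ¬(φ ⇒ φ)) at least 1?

φ = 0, ψ = 0 ↦ 1  ≥
φ = 0, ψ = 1/2 ↦ 1/2  <
φ = 0, ψ = 1 ↦ 0  <
φ = 1/2, ψ = 0 ↦ 1  ≥
φ = 1/2, ψ = 1/2 ↦ 1/2  <
φ = 1/2, ψ = 1 ↦ 1/2  <
φ = 1, ψ = 0 ↦ 1  ≥
φ = 1, ψ = 1/2 ↦ 1  ≥
φ = 1, ψ = 1 ↦ 1  ≥
So 5 of the 9 assignments meet the threshold.

5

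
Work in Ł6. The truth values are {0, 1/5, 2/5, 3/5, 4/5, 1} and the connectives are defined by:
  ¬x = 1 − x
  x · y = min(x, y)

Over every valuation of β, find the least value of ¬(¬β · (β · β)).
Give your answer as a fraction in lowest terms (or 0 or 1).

3/5

Take β = 2/5:
¬β = ¬2/5 = 3/5
β · β = 2/5 · 2/5 = 2/5
¬β · (β · β) = 3/5 · 2/5 = 2/5
¬(¬β · (β · β)) = ¬2/5 = 3/5
No assignment yields a value below 3/5, so this is the minimum.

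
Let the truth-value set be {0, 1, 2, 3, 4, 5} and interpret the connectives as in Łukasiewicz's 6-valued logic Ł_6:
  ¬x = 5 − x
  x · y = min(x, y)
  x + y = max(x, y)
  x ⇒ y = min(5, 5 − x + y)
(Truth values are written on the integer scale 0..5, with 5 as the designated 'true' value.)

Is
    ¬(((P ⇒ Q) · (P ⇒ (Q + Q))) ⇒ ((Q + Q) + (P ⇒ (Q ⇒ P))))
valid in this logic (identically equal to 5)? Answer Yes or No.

Counterexample: take P = 0, Q = 0.
P ⇒ Q = 0 ⇒ 0 = 5
Q + Q = 0 + 0 = 0
P ⇒ (Q + Q) = 0 ⇒ 0 = 5
(P ⇒ Q) · (P ⇒ (Q + Q)) = 5 · 5 = 5
Q + Q = 0 + 0 = 0
Q ⇒ P = 0 ⇒ 0 = 5
P ⇒ (Q ⇒ P) = 0 ⇒ 5 = 5
(Q + Q) + (P ⇒ (Q ⇒ P)) = 0 + 5 = 5
((P ⇒ Q) · (P ⇒ (Q + Q))) ⇒ ((Q + Q) + (P ⇒ (Q ⇒ P))) = 5 ⇒ 5 = 5
¬(((P ⇒ Q) · (P ⇒ (Q + Q))) ⇒ ((Q + Q) + (P ⇒ (Q ⇒ P)))) = ¬5 = 0
This gives 0 ≠ 5.

No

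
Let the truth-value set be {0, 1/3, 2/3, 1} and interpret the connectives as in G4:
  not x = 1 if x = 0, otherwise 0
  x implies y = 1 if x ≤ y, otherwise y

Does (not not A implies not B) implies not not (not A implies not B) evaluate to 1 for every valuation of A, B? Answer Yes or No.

No

Counterexample: take A = 0, B = 1/3.
not A = not 0 = 1
not not A = not 1 = 0
not B = not 1/3 = 0
not not A implies not B = 0 implies 0 = 1
not A = not 0 = 1
not B = not 1/3 = 0
not A implies not B = 1 implies 0 = 0
not (not A implies not B) = not 0 = 1
not not (not A implies not B) = not 1 = 0
(not not A implies not B) implies not not (not A implies not B) = 1 implies 0 = 0
This gives 0 ≠ 1.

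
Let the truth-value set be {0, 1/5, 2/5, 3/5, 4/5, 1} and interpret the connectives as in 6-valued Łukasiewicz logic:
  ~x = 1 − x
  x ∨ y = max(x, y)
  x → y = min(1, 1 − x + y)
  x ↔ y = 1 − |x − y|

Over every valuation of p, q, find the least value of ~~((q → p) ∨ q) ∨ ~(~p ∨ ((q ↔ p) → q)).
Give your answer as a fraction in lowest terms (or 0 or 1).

3/5

Take p = 0, q = 2/5:
q → p = 2/5 → 0 = 3/5
(q → p) ∨ q = 3/5 ∨ 2/5 = 3/5
~((q → p) ∨ q) = ~3/5 = 2/5
~~((q → p) ∨ q) = ~2/5 = 3/5
~p = ~0 = 1
q ↔ p = 2/5 ↔ 0 = 3/5
(q ↔ p) → q = 3/5 → 2/5 = 4/5
~p ∨ ((q ↔ p) → q) = 1 ∨ 4/5 = 1
~(~p ∨ ((q ↔ p) → q)) = ~1 = 0
~~((q → p) ∨ q) ∨ ~(~p ∨ ((q ↔ p) → q)) = 3/5 ∨ 0 = 3/5
No assignment yields a value below 3/5, so this is the minimum.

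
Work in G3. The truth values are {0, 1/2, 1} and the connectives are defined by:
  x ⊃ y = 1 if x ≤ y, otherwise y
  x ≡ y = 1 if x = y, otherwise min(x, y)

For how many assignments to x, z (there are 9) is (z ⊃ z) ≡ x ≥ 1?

x = 0, z = 0 ↦ 0  <
x = 0, z = 1/2 ↦ 0  <
x = 0, z = 1 ↦ 0  <
x = 1/2, z = 0 ↦ 1/2  <
x = 1/2, z = 1/2 ↦ 1/2  <
x = 1/2, z = 1 ↦ 1/2  <
x = 1, z = 0 ↦ 1  ≥
x = 1, z = 1/2 ↦ 1  ≥
x = 1, z = 1 ↦ 1  ≥
So 3 of the 9 assignments meet the threshold.

3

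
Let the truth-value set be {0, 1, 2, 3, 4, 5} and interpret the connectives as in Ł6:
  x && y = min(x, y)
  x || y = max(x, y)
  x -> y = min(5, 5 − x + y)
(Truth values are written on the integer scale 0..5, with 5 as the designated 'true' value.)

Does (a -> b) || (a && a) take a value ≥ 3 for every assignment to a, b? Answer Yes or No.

Yes

At a = 5, b = 1, for instance:
a -> b = 5 -> 1 = 1
a && a = 5 && 5 = 5
(a -> b) || (a && a) = 1 || 5 = 5
and checking the remaining 35 assignments likewise gives ≥ 3 in every case.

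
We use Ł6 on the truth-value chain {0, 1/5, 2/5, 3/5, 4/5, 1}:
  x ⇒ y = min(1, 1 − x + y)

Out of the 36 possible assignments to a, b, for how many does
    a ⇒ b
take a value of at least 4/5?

value 1: 21 assignments (counts)
value 4/5: 5 assignments (counts)
value 3/5: 4 assignments
value 2/5: 3 assignments
value 1/5: 2 assignments
value 0: 1 assignment
So 26 of the 36 assignments meet the threshold.

26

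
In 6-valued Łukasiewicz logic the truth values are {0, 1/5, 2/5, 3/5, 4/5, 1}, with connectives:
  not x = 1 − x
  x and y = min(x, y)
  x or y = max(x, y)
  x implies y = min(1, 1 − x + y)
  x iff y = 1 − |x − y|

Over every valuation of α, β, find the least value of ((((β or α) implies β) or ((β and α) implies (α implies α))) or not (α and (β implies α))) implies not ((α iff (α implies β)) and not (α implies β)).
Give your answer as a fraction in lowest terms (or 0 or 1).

2/5

Take α = 3/5, β = 0:
β or α = 0 or 3/5 = 3/5
(β or α) implies β = 3/5 implies 0 = 2/5
β and α = 0 and 3/5 = 0
α implies α = 3/5 implies 3/5 = 1
(β and α) implies (α implies α) = 0 implies 1 = 1
((β or α) implies β) or ((β and α) implies (α implies α)) = 2/5 or 1 = 1
β implies α = 0 implies 3/5 = 1
α and (β implies α) = 3/5 and 1 = 3/5
not (α and (β implies α)) = not 3/5 = 2/5
(((β or α) implies β) or ((β and α) implies (α implies α))) or not (α and (β implies α)) = 1 or 2/5 = 1
α implies β = 3/5 implies 0 = 2/5
α iff (α implies β) = 3/5 iff 2/5 = 4/5
α implies β = 3/5 implies 0 = 2/5
not (α implies β) = not 2/5 = 3/5
(α iff (α implies β)) and not (α implies β) = 4/5 and 3/5 = 3/5
not ((α iff (α implies β)) and not (α implies β)) = not 3/5 = 2/5
((((β or α) implies β) or ((β and α) implies (α implies α))) or not (α and (β implies α))) implies not ((α iff (α implies β)) and not (α implies β)) = 1 implies 2/5 = 2/5
No assignment yields a value below 2/5, so this is the minimum.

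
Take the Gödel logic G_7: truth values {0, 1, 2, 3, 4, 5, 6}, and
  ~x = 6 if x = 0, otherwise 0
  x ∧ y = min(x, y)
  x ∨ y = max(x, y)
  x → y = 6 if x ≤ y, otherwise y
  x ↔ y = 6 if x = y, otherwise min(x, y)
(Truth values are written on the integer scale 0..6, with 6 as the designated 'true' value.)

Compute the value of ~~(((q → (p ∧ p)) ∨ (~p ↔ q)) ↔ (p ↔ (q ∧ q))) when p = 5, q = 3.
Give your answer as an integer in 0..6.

p ∧ p = 5 ∧ 5 = 5
q → (p ∧ p) = 3 → 5 = 6
~p = ~5 = 0
~p ↔ q = 0 ↔ 3 = 0
(q → (p ∧ p)) ∨ (~p ↔ q) = 6 ∨ 0 = 6
q ∧ q = 3 ∧ 3 = 3
p ↔ (q ∧ q) = 5 ↔ 3 = 3
((q → (p ∧ p)) ∨ (~p ↔ q)) ↔ (p ↔ (q ∧ q)) = 6 ↔ 3 = 3
~(((q → (p ∧ p)) ∨ (~p ↔ q)) ↔ (p ↔ (q ∧ q))) = ~3 = 0
~~(((q → (p ∧ p)) ∨ (~p ↔ q)) ↔ (p ↔ (q ∧ q))) = ~0 = 6

6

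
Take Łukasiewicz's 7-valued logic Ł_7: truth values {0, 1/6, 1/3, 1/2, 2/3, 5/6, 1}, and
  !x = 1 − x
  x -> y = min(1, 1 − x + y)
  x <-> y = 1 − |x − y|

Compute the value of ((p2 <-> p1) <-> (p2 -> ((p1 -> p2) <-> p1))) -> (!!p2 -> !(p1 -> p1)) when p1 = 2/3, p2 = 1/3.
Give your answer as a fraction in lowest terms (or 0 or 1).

p2 <-> p1 = 1/3 <-> 2/3 = 2/3
p1 -> p2 = 2/3 -> 1/3 = 2/3
(p1 -> p2) <-> p1 = 2/3 <-> 2/3 = 1
p2 -> ((p1 -> p2) <-> p1) = 1/3 -> 1 = 1
(p2 <-> p1) <-> (p2 -> ((p1 -> p2) <-> p1)) = 2/3 <-> 1 = 2/3
!p2 = !1/3 = 2/3
!!p2 = !2/3 = 1/3
p1 -> p1 = 2/3 -> 2/3 = 1
!(p1 -> p1) = !1 = 0
!!p2 -> !(p1 -> p1) = 1/3 -> 0 = 2/3
((p2 <-> p1) <-> (p2 -> ((p1 -> p2) <-> p1))) -> (!!p2 -> !(p1 -> p1)) = 2/3 -> 2/3 = 1

1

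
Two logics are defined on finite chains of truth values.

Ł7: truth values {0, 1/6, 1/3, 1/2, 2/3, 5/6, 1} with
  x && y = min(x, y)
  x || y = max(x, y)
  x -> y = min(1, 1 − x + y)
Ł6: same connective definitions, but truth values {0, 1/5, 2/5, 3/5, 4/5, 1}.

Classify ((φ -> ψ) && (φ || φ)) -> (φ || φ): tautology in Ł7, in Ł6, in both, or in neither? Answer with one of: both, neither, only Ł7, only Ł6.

In Ł7: every assignment gives 1 — tautology.
In Ł6: every assignment gives 1 — tautology.

both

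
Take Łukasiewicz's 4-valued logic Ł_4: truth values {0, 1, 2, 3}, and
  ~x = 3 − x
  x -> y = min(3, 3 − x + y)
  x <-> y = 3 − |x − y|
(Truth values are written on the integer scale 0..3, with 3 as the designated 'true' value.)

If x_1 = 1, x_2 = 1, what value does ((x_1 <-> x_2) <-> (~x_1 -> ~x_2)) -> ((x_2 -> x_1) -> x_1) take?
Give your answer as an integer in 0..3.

x_1 <-> x_2 = 1 <-> 1 = 3
~x_1 = ~1 = 2
~x_2 = ~1 = 2
~x_1 -> ~x_2 = 2 -> 2 = 3
(x_1 <-> x_2) <-> (~x_1 -> ~x_2) = 3 <-> 3 = 3
x_2 -> x_1 = 1 -> 1 = 3
(x_2 -> x_1) -> x_1 = 3 -> 1 = 1
((x_1 <-> x_2) <-> (~x_1 -> ~x_2)) -> ((x_2 -> x_1) -> x_1) = 3 -> 1 = 1

1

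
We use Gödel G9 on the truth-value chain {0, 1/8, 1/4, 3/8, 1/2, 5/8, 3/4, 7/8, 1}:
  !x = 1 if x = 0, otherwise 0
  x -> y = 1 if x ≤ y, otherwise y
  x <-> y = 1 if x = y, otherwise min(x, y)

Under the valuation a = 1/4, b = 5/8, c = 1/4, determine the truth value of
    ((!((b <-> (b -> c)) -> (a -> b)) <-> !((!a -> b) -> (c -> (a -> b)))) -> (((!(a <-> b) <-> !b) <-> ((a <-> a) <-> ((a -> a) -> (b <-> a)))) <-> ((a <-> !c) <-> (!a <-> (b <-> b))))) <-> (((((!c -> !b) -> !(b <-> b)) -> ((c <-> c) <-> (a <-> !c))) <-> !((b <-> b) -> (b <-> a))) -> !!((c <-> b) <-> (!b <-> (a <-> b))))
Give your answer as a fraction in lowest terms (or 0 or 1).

1/4

b -> c = 5/8 -> 1/4 = 1/4
b <-> (b -> c) = 5/8 <-> 1/4 = 1/4
a -> b = 1/4 -> 5/8 = 1
(b <-> (b -> c)) -> (a -> b) = 1/4 -> 1 = 1
!((b <-> (b -> c)) -> (a -> b)) = !1 = 0
!a = !1/4 = 0
!a -> b = 0 -> 5/8 = 1
a -> b = 1/4 -> 5/8 = 1
c -> (a -> b) = 1/4 -> 1 = 1
(!a -> b) -> (c -> (a -> b)) = 1 -> 1 = 1
!((!a -> b) -> (c -> (a -> b))) = !1 = 0
!((b <-> (b -> c)) -> (a -> b)) <-> !((!a -> b) -> (c -> (a -> b))) = 0 <-> 0 = 1
a <-> b = 1/4 <-> 5/8 = 1/4
!(a <-> b) = !1/4 = 0
!b = !5/8 = 0
!(a <-> b) <-> !b = 0 <-> 0 = 1
a <-> a = 1/4 <-> 1/4 = 1
a -> a = 1/4 -> 1/4 = 1
b <-> a = 5/8 <-> 1/4 = 1/4
(a -> a) -> (b <-> a) = 1 -> 1/4 = 1/4
(a <-> a) <-> ((a -> a) -> (b <-> a)) = 1 <-> 1/4 = 1/4
(!(a <-> b) <-> !b) <-> ((a <-> a) <-> ((a -> a) -> (b <-> a))) = 1 <-> 1/4 = 1/4
!c = !1/4 = 0
a <-> !c = 1/4 <-> 0 = 0
!a = !1/4 = 0
b <-> b = 5/8 <-> 5/8 = 1
!a <-> (b <-> b) = 0 <-> 1 = 0
(a <-> !c) <-> (!a <-> (b <-> b)) = 0 <-> 0 = 1
((!(a <-> b) <-> !b) <-> ((a <-> a) <-> ((a -> a) -> (b <-> a)))) <-> ((a <-> !c) <-> (!a <-> (b <-> b))) = 1/4 <-> 1 = 1/4
(!((b <-> (b -> c)) -> (a -> b)) <-> !((!a -> b) -> (c -> (a -> b)))) -> (((!(a <-> b) <-> !b) <-> ((a <-> a) <-> ((a -> a) -> (b <-> a)))) <-> ((a <-> !c) <-> (!a <-> (b <-> b)))) = 1 -> 1/4 = 1/4
!c = !1/4 = 0
!b = !5/8 = 0
!c -> !b = 0 -> 0 = 1
b <-> b = 5/8 <-> 5/8 = 1
!(b <-> b) = !1 = 0
(!c -> !b) -> !(b <-> b) = 1 -> 0 = 0
c <-> c = 1/4 <-> 1/4 = 1
!c = !1/4 = 0
a <-> !c = 1/4 <-> 0 = 0
(c <-> c) <-> (a <-> !c) = 1 <-> 0 = 0
((!c -> !b) -> !(b <-> b)) -> ((c <-> c) <-> (a <-> !c)) = 0 -> 0 = 1
b <-> b = 5/8 <-> 5/8 = 1
b <-> a = 5/8 <-> 1/4 = 1/4
(b <-> b) -> (b <-> a) = 1 -> 1/4 = 1/4
!((b <-> b) -> (b <-> a)) = !1/4 = 0
(((!c -> !b) -> !(b <-> b)) -> ((c <-> c) <-> (a <-> !c))) <-> !((b <-> b) -> (b <-> a)) = 1 <-> 0 = 0
c <-> b = 1/4 <-> 5/8 = 1/4
!b = !5/8 = 0
a <-> b = 1/4 <-> 5/8 = 1/4
!b <-> (a <-> b) = 0 <-> 1/4 = 0
(c <-> b) <-> (!b <-> (a <-> b)) = 1/4 <-> 0 = 0
!((c <-> b) <-> (!b <-> (a <-> b))) = !0 = 1
!!((c <-> b) <-> (!b <-> (a <-> b))) = !1 = 0
((((!c -> !b) -> !(b <-> b)) -> ((c <-> c) <-> (a <-> !c))) <-> !((b <-> b) -> (b <-> a))) -> !!((c <-> b) <-> (!b <-> (a <-> b))) = 0 -> 0 = 1
((!((b <-> (b -> c)) -> (a -> b)) <-> !((!a -> b) -> (c -> (a -> b)))) -> (((!(a <-> b) <-> !b) <-> ((a <-> a) <-> ((a -> a) -> (b <-> a)))) <-> ((a <-> !c) <-> (!a <-> (b <-> b))))) <-> (((((!c -> !b) -> !(b <-> b)) -> ((c <-> c) <-> (a <-> !c))) <-> !((b <-> b) -> (b <-> a))) -> !!((c <-> b) <-> (!b <-> (a <-> b)))) = 1/4 <-> 1 = 1/4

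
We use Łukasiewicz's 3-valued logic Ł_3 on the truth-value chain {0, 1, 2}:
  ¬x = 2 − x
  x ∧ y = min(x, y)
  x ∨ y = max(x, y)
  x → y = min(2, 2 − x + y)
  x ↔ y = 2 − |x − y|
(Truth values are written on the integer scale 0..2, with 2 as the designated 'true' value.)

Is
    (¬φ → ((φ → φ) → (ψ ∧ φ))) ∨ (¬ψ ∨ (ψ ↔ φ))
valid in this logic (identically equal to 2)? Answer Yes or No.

No

Counterexample: take φ = 0, ψ = 1.
¬φ = ¬0 = 2
φ → φ = 0 → 0 = 2
ψ ∧ φ = 1 ∧ 0 = 0
(φ → φ) → (ψ ∧ φ) = 2 → 0 = 0
¬φ → ((φ → φ) → (ψ ∧ φ)) = 2 → 0 = 0
¬ψ = ¬1 = 1
ψ ↔ φ = 1 ↔ 0 = 1
¬ψ ∨ (ψ ↔ φ) = 1 ∨ 1 = 1
(¬φ → ((φ → φ) → (ψ ∧ φ))) ∨ (¬ψ ∨ (ψ ↔ φ)) = 0 ∨ 1 = 1
This gives 1 ≠ 2.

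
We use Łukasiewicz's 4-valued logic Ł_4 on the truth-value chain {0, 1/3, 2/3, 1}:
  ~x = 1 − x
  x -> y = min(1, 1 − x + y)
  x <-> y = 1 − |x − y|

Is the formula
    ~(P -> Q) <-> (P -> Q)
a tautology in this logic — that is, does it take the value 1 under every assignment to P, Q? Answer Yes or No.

No

Counterexample: take P = 0, Q = 0.
P -> Q = 0 -> 0 = 1
~(P -> Q) = ~1 = 0
P -> Q = 0 -> 0 = 1
~(P -> Q) <-> (P -> Q) = 0 <-> 1 = 0
This gives 0 ≠ 1.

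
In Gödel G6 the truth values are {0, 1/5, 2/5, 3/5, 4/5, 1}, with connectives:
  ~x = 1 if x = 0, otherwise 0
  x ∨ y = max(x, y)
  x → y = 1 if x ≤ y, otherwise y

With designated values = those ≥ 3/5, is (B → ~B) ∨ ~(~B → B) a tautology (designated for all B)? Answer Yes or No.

Counterexample: take B = 1/5.
~B = ~1/5 = 0
B → ~B = 1/5 → 0 = 0
~B → B = 0 → 1/5 = 1
~(~B → B) = ~1 = 0
(B → ~B) ∨ ~(~B → B) = 0 ∨ 0 = 0
This gives 0, which is below 3/5.

No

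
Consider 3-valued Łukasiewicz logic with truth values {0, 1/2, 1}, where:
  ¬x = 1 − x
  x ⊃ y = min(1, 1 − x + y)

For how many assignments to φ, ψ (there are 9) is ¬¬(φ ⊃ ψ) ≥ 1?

6

φ = 0, ψ = 0 ↦ 1  ≥
φ = 0, ψ = 1/2 ↦ 1  ≥
φ = 0, ψ = 1 ↦ 1  ≥
φ = 1/2, ψ = 0 ↦ 1/2  <
φ = 1/2, ψ = 1/2 ↦ 1  ≥
φ = 1/2, ψ = 1 ↦ 1  ≥
φ = 1, ψ = 0 ↦ 0  <
φ = 1, ψ = 1/2 ↦ 1/2  <
φ = 1, ψ = 1 ↦ 1  ≥
So 6 of the 9 assignments meet the threshold.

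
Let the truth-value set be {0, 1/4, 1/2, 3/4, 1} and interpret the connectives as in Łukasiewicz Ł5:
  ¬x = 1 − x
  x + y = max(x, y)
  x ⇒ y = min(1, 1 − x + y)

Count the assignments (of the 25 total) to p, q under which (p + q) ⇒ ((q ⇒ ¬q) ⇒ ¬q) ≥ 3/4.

value 1: 21 assignments (counts)
value 3/4: 3 assignments (counts)
value 1/2: 1 assignment
So 24 of the 25 assignments meet the threshold.

24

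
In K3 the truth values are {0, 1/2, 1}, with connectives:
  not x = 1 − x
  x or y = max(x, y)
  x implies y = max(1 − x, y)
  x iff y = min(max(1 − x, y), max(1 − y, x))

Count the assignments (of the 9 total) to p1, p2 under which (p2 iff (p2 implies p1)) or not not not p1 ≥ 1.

p1 = 0, p2 = 0 ↦ 1  ≥
p1 = 0, p2 = 1/2 ↦ 1  ≥
p1 = 0, p2 = 1 ↦ 1  ≥
p1 = 1/2, p2 = 0 ↦ 1/2  <
p1 = 1/2, p2 = 1/2 ↦ 1/2  <
p1 = 1/2, p2 = 1 ↦ 1/2  <
p1 = 1, p2 = 0 ↦ 0  <
p1 = 1, p2 = 1/2 ↦ 1/2  <
p1 = 1, p2 = 1 ↦ 1  ≥
So 4 of the 9 assignments meet the threshold.

4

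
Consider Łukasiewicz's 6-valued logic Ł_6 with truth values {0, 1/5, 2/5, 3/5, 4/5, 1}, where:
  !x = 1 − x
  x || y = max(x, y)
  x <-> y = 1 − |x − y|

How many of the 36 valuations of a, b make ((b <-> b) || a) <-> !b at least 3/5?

18

value 1: 6 assignments (counts)
value 4/5: 6 assignments (counts)
value 3/5: 6 assignments (counts)
value 2/5: 6 assignments
value 1/5: 6 assignments
value 0: 6 assignments
So 18 of the 36 assignments meet the threshold.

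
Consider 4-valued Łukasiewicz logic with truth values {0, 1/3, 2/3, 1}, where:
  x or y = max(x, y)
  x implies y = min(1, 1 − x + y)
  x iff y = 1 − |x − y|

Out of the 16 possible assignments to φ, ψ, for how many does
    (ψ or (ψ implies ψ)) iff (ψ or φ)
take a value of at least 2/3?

12

φ = 0, ψ = 0 ↦ 0  <
φ = 0, ψ = 1/3 ↦ 1/3  <
φ = 0, ψ = 2/3 ↦ 2/3  ≥
φ = 0, ψ = 1 ↦ 1  ≥
φ = 1/3, ψ = 0 ↦ 1/3  <
φ = 1/3, ψ = 1/3 ↦ 1/3  <
φ = 1/3, ψ = 2/3 ↦ 2/3  ≥
φ = 1/3, ψ = 1 ↦ 1  ≥
φ = 2/3, ψ = 0 ↦ 2/3  ≥
φ = 2/3, ψ = 1/3 ↦ 2/3  ≥
φ = 2/3, ψ = 2/3 ↦ 2/3  ≥
φ = 2/3, ψ = 1 ↦ 1  ≥
φ = 1, ψ = 0 ↦ 1  ≥
φ = 1, ψ = 1/3 ↦ 1  ≥
φ = 1, ψ = 2/3 ↦ 1  ≥
φ = 1, ψ = 1 ↦ 1  ≥
So 12 of the 16 assignments meet the threshold.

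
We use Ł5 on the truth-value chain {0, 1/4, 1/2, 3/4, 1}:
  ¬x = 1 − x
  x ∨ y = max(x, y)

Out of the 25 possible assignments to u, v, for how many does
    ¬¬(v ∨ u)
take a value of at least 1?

9

value 1: 9 assignments (counts)
value 3/4: 7 assignments
value 1/2: 5 assignments
value 1/4: 3 assignments
value 0: 1 assignment
So 9 of the 25 assignments meet the threshold.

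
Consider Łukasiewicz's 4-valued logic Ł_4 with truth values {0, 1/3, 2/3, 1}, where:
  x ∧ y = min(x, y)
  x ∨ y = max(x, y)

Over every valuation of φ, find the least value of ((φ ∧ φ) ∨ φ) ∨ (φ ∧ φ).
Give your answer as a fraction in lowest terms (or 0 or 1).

0

Take φ = 0:
φ ∧ φ = 0 ∧ 0 = 0
(φ ∧ φ) ∨ φ = 0 ∨ 0 = 0
φ ∧ φ = 0 ∧ 0 = 0
((φ ∧ φ) ∨ φ) ∨ (φ ∧ φ) = 0 ∨ 0 = 0
No assignment yields a value below 0, so this is the minimum.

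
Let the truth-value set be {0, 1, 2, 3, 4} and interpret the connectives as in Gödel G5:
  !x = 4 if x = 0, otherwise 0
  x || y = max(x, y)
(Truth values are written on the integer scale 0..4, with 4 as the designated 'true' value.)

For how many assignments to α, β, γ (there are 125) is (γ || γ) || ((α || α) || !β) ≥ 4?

61

value 4: 61 assignments (counts)
value 3: 28 assignments
value 2: 20 assignments
value 1: 12 assignments
value 0: 4 assignments
So 61 of the 125 assignments meet the threshold.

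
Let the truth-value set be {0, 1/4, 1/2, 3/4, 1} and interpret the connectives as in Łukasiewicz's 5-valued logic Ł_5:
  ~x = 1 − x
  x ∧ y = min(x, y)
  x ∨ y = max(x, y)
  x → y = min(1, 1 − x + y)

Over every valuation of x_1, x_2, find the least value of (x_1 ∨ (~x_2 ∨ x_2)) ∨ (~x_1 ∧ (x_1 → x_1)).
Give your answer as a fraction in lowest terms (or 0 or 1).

1/2

Take x_1 = 1/2, x_2 = 1/2:
~x_2 = ~1/2 = 1/2
~x_2 ∨ x_2 = 1/2 ∨ 1/2 = 1/2
x_1 ∨ (~x_2 ∨ x_2) = 1/2 ∨ 1/2 = 1/2
~x_1 = ~1/2 = 1/2
x_1 → x_1 = 1/2 → 1/2 = 1
~x_1 ∧ (x_1 → x_1) = 1/2 ∧ 1 = 1/2
(x_1 ∨ (~x_2 ∨ x_2)) ∨ (~x_1 ∧ (x_1 → x_1)) = 1/2 ∨ 1/2 = 1/2
No assignment yields a value below 1/2, so this is the minimum.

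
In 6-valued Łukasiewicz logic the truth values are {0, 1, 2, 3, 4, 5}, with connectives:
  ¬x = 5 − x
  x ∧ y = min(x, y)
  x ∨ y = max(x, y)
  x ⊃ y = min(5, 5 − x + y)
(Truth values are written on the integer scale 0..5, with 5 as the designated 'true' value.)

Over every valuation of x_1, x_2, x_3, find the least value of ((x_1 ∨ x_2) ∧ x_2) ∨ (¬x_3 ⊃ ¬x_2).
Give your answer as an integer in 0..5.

Take x_1 = 0, x_2 = 2, x_3 = 0:
x_1 ∨ x_2 = 0 ∨ 2 = 2
(x_1 ∨ x_2) ∧ x_2 = 2 ∧ 2 = 2
¬x_3 = ¬0 = 5
¬x_2 = ¬2 = 3
¬x_3 ⊃ ¬x_2 = 5 ⊃ 3 = 3
((x_1 ∨ x_2) ∧ x_2) ∨ (¬x_3 ⊃ ¬x_2) = 2 ∨ 3 = 3
No assignment yields a value below 3, so this is the minimum.

3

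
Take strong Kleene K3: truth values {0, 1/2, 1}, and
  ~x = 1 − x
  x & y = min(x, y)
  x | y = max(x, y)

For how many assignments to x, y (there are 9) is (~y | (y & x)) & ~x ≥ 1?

x = 0, y = 0 ↦ 1  ≥
x = 0, y = 1/2 ↦ 1/2  <
x = 0, y = 1 ↦ 0  <
x = 1/2, y = 0 ↦ 1/2  <
x = 1/2, y = 1/2 ↦ 1/2  <
x = 1/2, y = 1 ↦ 1/2  <
x = 1, y = 0 ↦ 0  <
x = 1, y = 1/2 ↦ 0  <
x = 1, y = 1 ↦ 0  <
So 1 of the 9 assignments meets the threshold.

1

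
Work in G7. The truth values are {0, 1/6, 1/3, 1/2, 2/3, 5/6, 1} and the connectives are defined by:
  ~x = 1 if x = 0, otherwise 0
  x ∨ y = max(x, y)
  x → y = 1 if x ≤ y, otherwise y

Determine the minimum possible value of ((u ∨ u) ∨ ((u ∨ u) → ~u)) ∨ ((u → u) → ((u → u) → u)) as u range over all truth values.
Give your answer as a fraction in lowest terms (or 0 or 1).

1/6

Take u = 1/6:
u ∨ u = 1/6 ∨ 1/6 = 1/6
u ∨ u = 1/6 ∨ 1/6 = 1/6
~u = ~1/6 = 0
(u ∨ u) → ~u = 1/6 → 0 = 0
(u ∨ u) ∨ ((u ∨ u) → ~u) = 1/6 ∨ 0 = 1/6
u → u = 1/6 → 1/6 = 1
u → u = 1/6 → 1/6 = 1
(u → u) → u = 1 → 1/6 = 1/6
(u → u) → ((u → u) → u) = 1 → 1/6 = 1/6
((u ∨ u) ∨ ((u ∨ u) → ~u)) ∨ ((u → u) → ((u → u) → u)) = 1/6 ∨ 1/6 = 1/6
No assignment yields a value below 1/6, so this is the minimum.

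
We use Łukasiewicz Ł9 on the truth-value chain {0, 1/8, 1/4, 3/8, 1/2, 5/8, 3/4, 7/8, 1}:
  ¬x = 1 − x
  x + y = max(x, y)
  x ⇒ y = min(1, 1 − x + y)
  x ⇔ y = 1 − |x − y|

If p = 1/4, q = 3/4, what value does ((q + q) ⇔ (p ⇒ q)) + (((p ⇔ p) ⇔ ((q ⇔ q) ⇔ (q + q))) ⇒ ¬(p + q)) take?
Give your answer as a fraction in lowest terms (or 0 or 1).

3/4

q + q = 3/4 + 3/4 = 3/4
p ⇒ q = 1/4 ⇒ 3/4 = 1
(q + q) ⇔ (p ⇒ q) = 3/4 ⇔ 1 = 3/4
p ⇔ p = 1/4 ⇔ 1/4 = 1
q ⇔ q = 3/4 ⇔ 3/4 = 1
q + q = 3/4 + 3/4 = 3/4
(q ⇔ q) ⇔ (q + q) = 1 ⇔ 3/4 = 3/4
(p ⇔ p) ⇔ ((q ⇔ q) ⇔ (q + q)) = 1 ⇔ 3/4 = 3/4
p + q = 1/4 + 3/4 = 3/4
¬(p + q) = ¬3/4 = 1/4
((p ⇔ p) ⇔ ((q ⇔ q) ⇔ (q + q))) ⇒ ¬(p + q) = 3/4 ⇒ 1/4 = 1/2
((q + q) ⇔ (p ⇒ q)) + (((p ⇔ p) ⇔ ((q ⇔ q) ⇔ (q + q))) ⇒ ¬(p + q)) = 3/4 + 1/2 = 3/4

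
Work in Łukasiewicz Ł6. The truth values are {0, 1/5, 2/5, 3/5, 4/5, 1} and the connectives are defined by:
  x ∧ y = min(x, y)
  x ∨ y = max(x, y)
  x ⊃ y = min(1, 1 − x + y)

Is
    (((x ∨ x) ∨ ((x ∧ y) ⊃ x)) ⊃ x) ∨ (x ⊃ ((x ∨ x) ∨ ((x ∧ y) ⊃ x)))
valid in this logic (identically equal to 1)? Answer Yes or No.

Yes

At x = 1/5, y = 3/5, for instance:
x ∨ x = 1/5 ∨ 1/5 = 1/5
x ∧ y = 1/5 ∧ 3/5 = 1/5
(x ∧ y) ⊃ x = 1/5 ⊃ 1/5 = 1
(x ∨ x) ∨ ((x ∧ y) ⊃ x) = 1/5 ∨ 1 = 1
((x ∨ x) ∨ ((x ∧ y) ⊃ x)) ⊃ x = 1 ⊃ 1/5 = 1/5
x ⊃ ((x ∨ x) ∨ ((x ∧ y) ⊃ x)) = 1/5 ⊃ 1 = 1
(((x ∨ x) ∨ ((x ∧ y) ⊃ x)) ⊃ x) ∨ (x ⊃ ((x ∨ x) ∨ ((x ∧ y) ⊃ x))) = 1/5 ∨ 1 = 1
and checking the remaining 35 assignments likewise gives ≥ 1 in every case.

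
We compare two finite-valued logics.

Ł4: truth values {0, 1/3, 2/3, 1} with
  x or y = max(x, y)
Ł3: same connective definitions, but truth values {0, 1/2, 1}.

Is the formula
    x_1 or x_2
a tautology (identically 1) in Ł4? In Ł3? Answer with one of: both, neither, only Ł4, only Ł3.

In Ł4: at x_1 = 0, x_2 = 0 the value is 0 — not a tautology.
In Ł3: at x_1 = 0, x_2 = 0 the value is 0 — not a tautology.

neither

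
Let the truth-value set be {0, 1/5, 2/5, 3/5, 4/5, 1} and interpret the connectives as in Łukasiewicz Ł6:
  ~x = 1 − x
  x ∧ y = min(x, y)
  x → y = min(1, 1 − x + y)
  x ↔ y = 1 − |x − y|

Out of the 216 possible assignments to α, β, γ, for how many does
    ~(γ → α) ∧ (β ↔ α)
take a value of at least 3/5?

22

value 1: 1 assignment (counts)
value 4/5: 6 assignments (counts)
value 3/5: 15 assignments (counts)
value 2/5: 27 assignments
value 1/5: 36 assignments
value 0: 131 assignments
So 22 of the 216 assignments meet the threshold.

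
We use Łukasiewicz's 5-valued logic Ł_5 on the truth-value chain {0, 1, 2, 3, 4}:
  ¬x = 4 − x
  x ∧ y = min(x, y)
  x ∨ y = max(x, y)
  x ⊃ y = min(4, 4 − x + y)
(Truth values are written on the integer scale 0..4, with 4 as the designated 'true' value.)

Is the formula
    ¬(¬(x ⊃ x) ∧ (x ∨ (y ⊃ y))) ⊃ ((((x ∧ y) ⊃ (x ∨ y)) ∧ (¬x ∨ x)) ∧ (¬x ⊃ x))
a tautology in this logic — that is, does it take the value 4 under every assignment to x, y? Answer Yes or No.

No

Counterexample: take x = 0, y = 0.
x ⊃ x = 0 ⊃ 0 = 4
¬(x ⊃ x) = ¬4 = 0
y ⊃ y = 0 ⊃ 0 = 4
x ∨ (y ⊃ y) = 0 ∨ 4 = 4
¬(x ⊃ x) ∧ (x ∨ (y ⊃ y)) = 0 ∧ 4 = 0
¬(¬(x ⊃ x) ∧ (x ∨ (y ⊃ y))) = ¬0 = 4
x ∧ y = 0 ∧ 0 = 0
x ∨ y = 0 ∨ 0 = 0
(x ∧ y) ⊃ (x ∨ y) = 0 ⊃ 0 = 4
¬x = ¬0 = 4
¬x ∨ x = 4 ∨ 0 = 4
((x ∧ y) ⊃ (x ∨ y)) ∧ (¬x ∨ x) = 4 ∧ 4 = 4
¬x = ¬0 = 4
¬x ⊃ x = 4 ⊃ 0 = 0
(((x ∧ y) ⊃ (x ∨ y)) ∧ (¬x ∨ x)) ∧ (¬x ⊃ x) = 4 ∧ 0 = 0
¬(¬(x ⊃ x) ∧ (x ∨ (y ⊃ y))) ⊃ ((((x ∧ y) ⊃ (x ∨ y)) ∧ (¬x ∨ x)) ∧ (¬x ⊃ x)) = 4 ⊃ 0 = 0
This gives 0 ≠ 4.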